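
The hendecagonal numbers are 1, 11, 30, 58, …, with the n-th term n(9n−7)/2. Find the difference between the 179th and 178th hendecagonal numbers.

Consecutive hendecagonal numbers differ by 9n − 8: here 9·179 − 8 = 1603.

1603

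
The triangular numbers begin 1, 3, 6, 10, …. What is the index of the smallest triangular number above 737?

Solve n(n+1)/2 > 737 for integer n.
The largest n with value ≤ 737 is 37 (since 703 ≤ 737 < 741), so the first above is n = 38, value 741.

38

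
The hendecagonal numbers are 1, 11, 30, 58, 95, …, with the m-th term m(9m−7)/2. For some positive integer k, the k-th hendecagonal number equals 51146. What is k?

107

Set n(9n−7)/2 = 51146, giving 9n² − 7n − 102292 = 0.
The discriminant is 49 + 72·51146 = 3682561, and √3682561 = 1919.
So n = (7 + 1919) / 18 = 1926/18 = 107.
Check: 107·(9·107 − 7)/2 = 51146. ✓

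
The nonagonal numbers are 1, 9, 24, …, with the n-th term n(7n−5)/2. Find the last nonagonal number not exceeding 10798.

Solve n(7n−5)/2 ≤ 10798 for integer n.
n = 55 gives 10450 ≤ 10798, while n = 56 gives 10836 > 10798; so the answer is 10450.

10450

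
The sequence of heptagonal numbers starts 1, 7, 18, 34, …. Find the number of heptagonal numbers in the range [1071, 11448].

The n-th heptagonal number is n(5n−3)/2.
Smallest index with value ≥ 1071: n = 21 (giving 1071).
Largest index with value ≤ 11448: n = 67 (giving 11122).
Indices 21 through 67: 47 terms.

47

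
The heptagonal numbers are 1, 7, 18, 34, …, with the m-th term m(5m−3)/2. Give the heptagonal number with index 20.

The 20th heptagonal number is n(5n−3)/2 with n = 20.
20·(5·20 − 3)/2 = 20·97/2 = 970.

970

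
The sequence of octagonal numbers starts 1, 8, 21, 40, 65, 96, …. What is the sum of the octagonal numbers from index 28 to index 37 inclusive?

31285

Σ i(3i−2) = 3Σi² − 2Σi over i = 28..37.
Σi = 703 − 378 = 325 and Σi² = 17575 − 6930 = 10645.
3·10645 − 2·325 = 31285.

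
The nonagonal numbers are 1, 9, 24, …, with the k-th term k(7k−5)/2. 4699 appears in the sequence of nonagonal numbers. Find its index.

Set n(7n−5)/2 = 4699, giving 7n² − 5n − 9398 = 0.
The discriminant is 25 + 56·4699 = 263169, and √263169 = 513.
So n = (5 + 513) / 14 = 518/14 = 37.
Check: 37·(7·37 − 5)/2 = 4699. ✓

37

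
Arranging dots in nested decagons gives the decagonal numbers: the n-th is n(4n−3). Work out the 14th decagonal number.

742

14·(4·14 − 3) = 14·53 = 742.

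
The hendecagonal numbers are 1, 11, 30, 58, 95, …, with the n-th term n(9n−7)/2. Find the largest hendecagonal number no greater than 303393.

Solve n(9n−7)/2 ≤ 303393 for integer n.
n = 260 gives 303290 ≤ 303393, while n = 261 gives 305631 > 303393; so the answer is 303290.

303290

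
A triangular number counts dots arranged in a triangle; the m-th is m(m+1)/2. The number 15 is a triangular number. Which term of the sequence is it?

5

Set n(n+1)/2 = 15, giving n² + n − 30 = 0.
The discriminant is 1 + 8·15 = 121, and √121 = 11.
So n = (-1 + 11) / 2 = 10/2 = 5.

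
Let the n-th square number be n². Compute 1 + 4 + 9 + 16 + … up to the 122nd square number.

Σ_{i=1}^{122} i² = 122·123·245/6 = 612745.

612745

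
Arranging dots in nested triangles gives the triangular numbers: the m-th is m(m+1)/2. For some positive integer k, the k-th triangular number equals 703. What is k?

Set n(n+1)/2 = 703, giving n² + n − 1406 = 0.
So n = (-1 + 75) / 2 = 74/2 = 37.
Check: 37·38/2 = 703. ✓

37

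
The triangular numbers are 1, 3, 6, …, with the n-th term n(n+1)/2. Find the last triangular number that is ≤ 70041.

69751

Solve n(n+1)/2 ≤ 70041 for integer n.
n = 373 gives 69751 ≤ 70041, while n = 374 gives 70125 > 70041; so the answer is 69751.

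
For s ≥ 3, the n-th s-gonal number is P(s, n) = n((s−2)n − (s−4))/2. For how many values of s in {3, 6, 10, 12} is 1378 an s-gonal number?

1

s = 3: P(3, 52) = 1378. ✓
s = 6: P(6, 26) = 1326 and P(6, 27) = 1431; 1378 is not s-gonal.
s = 10: P(10, 18) = 1242 and P(10, 19) = 1387; 1378 is not s-gonal.
s = 12: P(12, 17) = 1377 and P(12, 18) = 1548; 1378 is not s-gonal.
Hits: s ∈ {3} → 1.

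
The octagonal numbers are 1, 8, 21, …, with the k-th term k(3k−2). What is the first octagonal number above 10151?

10325

Solve n(3n−2) > 10151 for integer n.
The largest n with value ≤ 10151 is 58 (since 9976 ≤ 10151 < 10325), so the first above is n = 59, value 10325.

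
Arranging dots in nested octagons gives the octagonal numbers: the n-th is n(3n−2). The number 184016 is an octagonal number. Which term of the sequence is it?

248

Set n(3n−2) = 184016, giving 3n² − 2n − 184016 = 0.
The discriminant is 4 + 12·184016 = 2208196, and √2208196 = 1486.
So n = (2 + 1486) / 6 = 1488/6 = 248.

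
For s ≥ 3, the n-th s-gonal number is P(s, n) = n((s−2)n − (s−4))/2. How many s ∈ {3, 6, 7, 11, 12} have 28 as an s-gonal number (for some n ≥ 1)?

2

s = 3: P(3, 7) = 28. ✓
s = 6: P(6, 4) = 28. ✓
s = 7: P(7, 3) = 18 and P(7, 4) = 34; 28 is not s-gonal.
s = 11: P(11, 2) = 11 and P(11, 3) = 30; 28 is not s-gonal.
s = 12: P(12, 2) = 12 and P(12, 3) = 33; 28 is not s-gonal.
Hits: s ∈ {3, 6} → 2.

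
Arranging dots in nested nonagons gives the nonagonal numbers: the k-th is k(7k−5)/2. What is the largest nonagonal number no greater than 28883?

Solve n(7n−5)/2 ≤ 28883 for integer n.
n = 91 gives 28756 ≤ 28883, while n = 92 gives 29394 > 28883; so the answer is 28756.

28756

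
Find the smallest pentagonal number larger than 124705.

Solve n(3n−1)/2 > 124705 for integer n.
The largest n with value ≤ 124705 is 288 (since 124272 ≤ 124705 < 125137), so the first above is n = 289, value 125137.

125137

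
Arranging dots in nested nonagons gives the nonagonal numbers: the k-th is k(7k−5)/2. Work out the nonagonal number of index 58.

11629

The 58th nonagonal number is n(7n−5)/2 with n = 58.
58·(7·58 − 5)/2 = 58·401/2 = 11629.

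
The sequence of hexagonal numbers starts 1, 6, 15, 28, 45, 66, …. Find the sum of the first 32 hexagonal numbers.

Σ i(2i−1) = 2Σi² − Σi over i = 1..32.
Σi = 528 and Σi² = 11440.
2·11440 − 1·528 = 22352.

22352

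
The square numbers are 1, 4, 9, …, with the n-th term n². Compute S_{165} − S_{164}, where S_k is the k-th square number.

329

n² − (n−1)² = 2n − 1, so 165² − 164² = 2·165 − 1 = 329.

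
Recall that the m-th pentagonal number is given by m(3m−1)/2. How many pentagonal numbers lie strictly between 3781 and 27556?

The n-th pentagonal number is n(3n−1)/2.
Smallest index with value > 3781: n = 51 (giving 3876).
Largest index with value < 27556: n = 135 (giving 27270).
Indices 51 through 135: 85 terms.

85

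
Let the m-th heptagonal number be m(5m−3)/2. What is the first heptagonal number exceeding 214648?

215649

Solve n(5n−3)/2 > 214648 for integer n.
The largest n with value ≤ 214648 is 293 (since 214183 ≤ 214648 < 215649), so the first above is n = 294, value 215649.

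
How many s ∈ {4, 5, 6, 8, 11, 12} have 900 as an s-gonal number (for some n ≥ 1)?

s = 4: P(4, 30) = 900. ✓
s = 5: P(5, 24) = 852 and P(5, 25) = 925; 900 is not s-gonal.
s = 6: P(6, 21) = 861 and P(6, 22) = 946; 900 is not s-gonal.
s = 8: P(8, 17) = 833 and P(8, 18) = 936; 900 is not s-gonal.
s = 11: P(11, 14) = 833 and P(11, 15) = 960; 900 is not s-gonal.
s = 12: P(12, 13) = 793 and P(12, 14) = 924; 900 is not s-gonal.
Hits: s ∈ {4} → 1.

1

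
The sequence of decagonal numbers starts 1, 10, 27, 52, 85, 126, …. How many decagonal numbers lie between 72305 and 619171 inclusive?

259

The n-th decagonal number is n(4n−3).
Smallest index with value ≥ 72305: n = 135 (giving 72495).
Largest index with value ≤ 619171: n = 393 (giving 616617).
Indices 135 through 393: 259 terms.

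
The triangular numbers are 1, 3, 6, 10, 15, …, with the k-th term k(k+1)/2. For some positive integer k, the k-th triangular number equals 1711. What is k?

58

Set n(n+1)/2 = 1711, giving n² + n − 3422 = 0.
The discriminant is 1 + 8·1711 = 13689, and √13689 = 117.
So n = (-1 + 117) / 2 = 116/2 = 58.
Check: 58·59/2 = 1711. ✓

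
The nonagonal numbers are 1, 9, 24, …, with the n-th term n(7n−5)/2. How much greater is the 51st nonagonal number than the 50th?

351

Consecutive nonagonal numbers differ by 7n − 6: here 7·51 − 6 = 351.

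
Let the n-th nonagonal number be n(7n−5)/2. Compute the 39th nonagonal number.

5226

The 39th nonagonal number is n(7n−5)/2 with n = 39.
39·(7·39 − 5)/2 = 39·268/2 = 39·134 = 5226.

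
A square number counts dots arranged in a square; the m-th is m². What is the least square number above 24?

25

Solve n² > 24 for integer n.
The largest n with value ≤ 24 is 4 (since 16 ≤ 24 < 25), so the first above is n = 5, value 25.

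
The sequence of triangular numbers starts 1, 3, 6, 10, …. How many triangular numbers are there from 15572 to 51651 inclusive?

The n-th triangular number is n(n+1)/2.
Smallest index with value ≥ 15572: n = 176 (giving 15576).
Largest index with value ≤ 51651: n = 320 (giving 51360).
Indices 176 through 320: 145 terms.

145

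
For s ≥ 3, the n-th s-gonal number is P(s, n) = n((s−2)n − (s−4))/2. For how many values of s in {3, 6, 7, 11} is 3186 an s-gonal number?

s = 3: P(3, 79) = 3160 and P(3, 80) = 3240; 3186 is not s-gonal.
s = 6: P(6, 40) = 3160 and P(6, 41) = 3321; 3186 is not s-gonal.
s = 7: P(7, 36) = 3186. ✓
s = 11: P(11, 27) = 3186. ✓
Hits: s ∈ {7, 11} → 2.

2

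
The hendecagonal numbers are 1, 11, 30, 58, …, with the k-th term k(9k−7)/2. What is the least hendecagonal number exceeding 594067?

Solve n(9n−7)/2 > 594067 for integer n.
The largest n with value ≤ 594067 is 363 (since 591690 ≤ 594067 < 594958), so the first above is n = 364, value 594958.

594958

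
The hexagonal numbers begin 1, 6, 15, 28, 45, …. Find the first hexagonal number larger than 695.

Solve n(2n−1) > 695 for integer n.
The largest n with value ≤ 695 is 18 (since 630 ≤ 695 < 703), so the first above is n = 19, value 703.

703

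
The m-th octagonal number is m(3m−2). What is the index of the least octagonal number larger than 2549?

30

Solve n(3n−2) > 2549 for integer n.
The largest n with value ≤ 2549 is 29 (since 2465 ≤ 2549 < 2640), so the first above is n = 30, value 2640.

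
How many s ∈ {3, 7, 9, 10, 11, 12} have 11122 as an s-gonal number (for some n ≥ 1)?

s = 3: P(3, 148) = 11026 and P(3, 149) = 11175; 11122 is not s-gonal.
s = 7: P(7, 67) = 11122. ✓
s = 9: P(9, 56) = 10836 and P(9, 57) = 11229; 11122 is not s-gonal.
s = 10: P(10, 53) = 11077 and P(10, 54) = 11502; 11122 is not s-gonal.
s = 11: P(11, 50) = 11075 and P(11, 51) = 11526; 11122 is not s-gonal.
s = 12: P(12, 47) = 10857 and P(12, 48) = 11328; 11122 is not s-gonal.
Hits: s ∈ {7} → 1.

1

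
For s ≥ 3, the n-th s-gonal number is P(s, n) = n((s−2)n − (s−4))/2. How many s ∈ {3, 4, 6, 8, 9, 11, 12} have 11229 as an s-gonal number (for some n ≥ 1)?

s = 3: P(3, 149) = 11175 and P(3, 150) = 11325; 11229 is not s-gonal.
s = 4: P(4, 105) = 11025 and P(4, 106) = 11236; 11229 is not s-gonal.
s = 6: P(6, 75) = 11175 and P(6, 76) = 11476; 11229 is not s-gonal.
s = 8: P(8, 61) = 11041 and P(8, 62) = 11408; 11229 is not s-gonal.
s = 9: P(9, 57) = 11229. ✓
s = 11: P(11, 50) = 11075 and P(11, 51) = 11526; 11229 is not s-gonal.
s = 12: P(12, 47) = 10857 and P(12, 48) = 11328; 11229 is not s-gonal.
Hits: s ∈ {9} → 1.

1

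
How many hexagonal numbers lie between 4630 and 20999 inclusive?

The n-th hexagonal number is n(2n−1).
Smallest index with value ≥ 4630: n = 49 (giving 4753).
Largest index with value ≤ 20999: n = 102 (giving 20706).
Indices 49 through 102: 54 terms.

54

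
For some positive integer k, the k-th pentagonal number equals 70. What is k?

Set n(3n−1)/2 = 70, giving 3n² − n − 140 = 0.
The discriminant is 1 + 24·70 = 1681, and √1681 = 41.
So n = (1 + 41) / 6 = 42/6 = 7.

7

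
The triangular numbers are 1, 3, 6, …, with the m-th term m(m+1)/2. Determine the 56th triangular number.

56·57/2 = 3192/2 = 1596.

1596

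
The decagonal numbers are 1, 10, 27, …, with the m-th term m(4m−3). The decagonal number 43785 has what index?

105

Set n(4n−3) = 43785, giving 4n² − 3n − 43785 = 0.
So n = (3 + 837) / 8 = 840/8 = 105.
Check: 105·(4·105 − 3) = 43785. ✓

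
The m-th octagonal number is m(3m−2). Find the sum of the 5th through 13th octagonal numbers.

2205

Σ i(3i−2) = 3Σi² − 2Σi over i = 5..13.
Σi = 91 − 10 = 81 and Σi² = 819 − 30 = 789.
3·789 − 2·81 = 2205.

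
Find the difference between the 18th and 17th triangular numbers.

Consecutive triangular numbers differ by n: T_{18} − T_{17} = 18.

18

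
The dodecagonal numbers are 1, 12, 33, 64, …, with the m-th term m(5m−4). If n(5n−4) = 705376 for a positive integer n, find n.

376

Set n(5n−4) = 705376, giving 5n² − 4n − 705376 = 0.
The discriminant is 16 + 20·705376 = 14107536, and √14107536 = 3756.
So n = (4 + 3756) / 10 = 3760/10 = 376.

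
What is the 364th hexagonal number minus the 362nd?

364·(2·364 − 1) = 264628 and 362·(2·362 − 1) = 261726.
Difference: 264628 − 261726 = 2902.

2902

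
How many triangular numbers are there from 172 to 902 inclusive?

23

The n-th triangular number is n(n+1)/2.
Smallest index with value ≥ 172: n = 19 (giving 190).
Largest index with value ≤ 902: n = 41 (giving 861).
Indices 19 through 41: 23 terms.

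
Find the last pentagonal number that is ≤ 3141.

Solve n(3n−1)/2 ≤ 3141 for integer n.
n = 45 gives 3015 ≤ 3141, while n = 46 gives 3151 > 3141; so the answer is 3015.

3015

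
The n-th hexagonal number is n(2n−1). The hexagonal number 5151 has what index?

51

Set n(2n−1) = 5151, giving 2n² − n − 5151 = 0.
So n = (1 + 203) / 4 = 204/4 = 51.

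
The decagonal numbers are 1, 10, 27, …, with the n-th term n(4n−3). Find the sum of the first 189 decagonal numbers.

9019395

Σ i(4i−3) = 4Σi² − 3Σi over i = 1..189.
Σi = 17955 and Σi² = 2268315.
4·2268315 − 3·17955 = 9019395.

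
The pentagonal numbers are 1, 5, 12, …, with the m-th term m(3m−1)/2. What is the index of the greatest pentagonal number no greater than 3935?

51

Solve n(3n−1)/2 ≤ 3935 for integer n.
n = 51 gives 3876 ≤ 3935, while n = 52 gives 4030 > 3935; so the answer is index 51.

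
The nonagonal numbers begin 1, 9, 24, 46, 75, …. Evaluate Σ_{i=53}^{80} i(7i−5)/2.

435120

Σ i(7i−5)/2 = (7Σi² − 5Σi) / 2 over i = 53..80.
Σi = 3240 − 1378 = 1862 and Σi² = 173880 − 48230 = 125650.
(7·125650 − 5·1862) / 2 = 870240/2 = 435120.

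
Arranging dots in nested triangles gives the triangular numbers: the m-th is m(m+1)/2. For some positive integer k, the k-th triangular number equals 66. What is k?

Set n(n+1)/2 = 66, giving n² + n − 132 = 0.
So n = (-1 + 23) / 2 = 22/2 = 11.
Check: 11·12/2 = 66. ✓

11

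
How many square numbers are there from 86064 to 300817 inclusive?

255

The n-th square number is n².
Smallest index with value ≥ 86064: n = 294 (giving 86436).
Largest index with value ≤ 300817: n = 548 (giving 300304).
Indices 294 through 548: 255 terms.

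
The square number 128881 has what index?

We need n² = 128881, so n = √128881 = 359.
Check: 359² = 128881. ✓

359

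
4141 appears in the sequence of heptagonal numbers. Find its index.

41

Set n(5n−3)/2 = 4141, giving 5n² − 3n − 8282 = 0.
So n = (3 + 407) / 10 = 410/10 = 41.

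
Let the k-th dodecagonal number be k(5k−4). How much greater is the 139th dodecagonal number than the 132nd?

139·(5·139 − 4) = 96049 and 132·(5·132 − 4) = 86592.
Difference: 96049 − 86592 = 9457.

9457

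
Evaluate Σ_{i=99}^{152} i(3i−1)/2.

Σ i(3i−1)/2 = (3Σi² − Σi) / 2 over i = 99..152.
Σi = 11628 − 4851 = 6777 and Σi² = 1182180 − 318549 = 863631.
(3·863631 − 1·6777) / 2 = 2584116/2 = 1292058.

1292058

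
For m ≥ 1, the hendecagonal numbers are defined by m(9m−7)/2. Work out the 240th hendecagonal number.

The 240th hendecagonal number is n(9n−7)/2 with n = 240.
240·(9·240 − 7)/2 = 240·2153/2 = 258360.

258360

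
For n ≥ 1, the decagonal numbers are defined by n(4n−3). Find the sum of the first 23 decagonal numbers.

Σ i(4i−3) = 4Σi² − 3Σi over i = 1..23.
Σi = 276 and Σi² = 4324.
4·4324 − 3·276 = 16468.

16468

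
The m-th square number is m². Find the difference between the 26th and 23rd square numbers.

147

26² = 676 and 23² = 529.
Difference: 676 − 529 = 147.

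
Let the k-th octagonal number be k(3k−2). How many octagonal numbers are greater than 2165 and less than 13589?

The n-th octagonal number is n(3n−2).
Smallest index with value > 2165: n = 28 (giving 2296).
Largest index with value < 13589: n = 67 (giving 13333).
Indices 28 through 67: 40 terms.

40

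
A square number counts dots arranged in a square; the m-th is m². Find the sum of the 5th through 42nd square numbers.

Σ_{i=5}^{42} i² = 25585 − 30 = 25555.

25555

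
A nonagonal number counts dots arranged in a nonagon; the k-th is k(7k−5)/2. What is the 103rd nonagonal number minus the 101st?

103·(7·103 − 5)/2 = 36874 and 101·(7·101 − 5)/2 = 35451.
Difference: 36874 − 35451 = 1423.

1423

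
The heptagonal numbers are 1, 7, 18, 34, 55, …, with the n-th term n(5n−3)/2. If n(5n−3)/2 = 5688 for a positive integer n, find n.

Set n(5n−3)/2 = 5688, giving 5n² − 3n − 11376 = 0.
So n = (3 + 477) / 10 = 480/10 = 48.

48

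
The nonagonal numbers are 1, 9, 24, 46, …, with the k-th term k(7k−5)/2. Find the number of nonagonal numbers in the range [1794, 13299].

40

The n-th nonagonal number is n(7n−5)/2.
Smallest index with value ≥ 1794: n = 23 (giving 1794).
Largest index with value ≤ 13299: n = 62 (giving 13299).
Indices 23 through 62: 40 terms.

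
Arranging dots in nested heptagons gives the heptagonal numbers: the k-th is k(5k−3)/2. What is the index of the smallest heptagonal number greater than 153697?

249

Solve n(5n−3)/2 > 153697 for integer n.
The largest n with value ≤ 153697 is 248 (since 153388 ≤ 153697 < 154629), so the first above is n = 249, value 154629.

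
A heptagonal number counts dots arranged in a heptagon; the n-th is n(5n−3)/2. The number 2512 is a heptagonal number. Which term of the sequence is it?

Set n(5n−3)/2 = 2512, giving 5n² − 3n − 5024 = 0.
The discriminant is 9 + 40·2512 = 100489, and √100489 = 317.
So n = (3 + 317) / 10 = 320/10 = 32.
Check: 32·(5·32 − 3)/2 = 2512. ✓

32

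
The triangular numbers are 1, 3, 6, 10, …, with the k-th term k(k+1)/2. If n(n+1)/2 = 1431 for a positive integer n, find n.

53

Set n(n+1)/2 = 1431, giving n² + n − 2862 = 0.
The discriminant is 1 + 8·1431 = 11449, and √11449 = 107.
So n = (-1 + 107) / 2 = 106/2 = 53.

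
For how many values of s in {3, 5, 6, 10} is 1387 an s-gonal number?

1

s = 3: P(3, 52) = 1378 and P(3, 53) = 1431; 1387 is not s-gonal.
s = 5: P(5, 30) = 1335 and P(5, 31) = 1426; 1387 is not s-gonal.
s = 6: P(6, 26) = 1326 and P(6, 27) = 1431; 1387 is not s-gonal.
s = 10: P(10, 19) = 1387. ✓
Hits: s ∈ {10} → 1.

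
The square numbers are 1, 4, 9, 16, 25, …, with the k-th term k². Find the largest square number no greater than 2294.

Solve n² ≤ 2294 for integer n.
n = 47 gives 2209 ≤ 2294, while n = 48 gives 2304 > 2294; so the answer is 2209.

2209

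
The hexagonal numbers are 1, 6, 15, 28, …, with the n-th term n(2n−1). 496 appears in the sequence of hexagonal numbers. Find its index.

16

Set n(2n−1) = 496, giving 2n² − n − 496 = 0.
So n = (1 + 63) / 4 = 64/4 = 16.
Check: 16·(2·16 − 1) = 496. ✓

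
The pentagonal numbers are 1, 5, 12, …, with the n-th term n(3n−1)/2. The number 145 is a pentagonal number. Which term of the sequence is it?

10

Set n(3n−1)/2 = 145, giving 3n² − n − 290 = 0.
The discriminant is 1 + 24·145 = 3481, and √3481 = 59.
So n = (1 + 59) / 6 = 60/6 = 10.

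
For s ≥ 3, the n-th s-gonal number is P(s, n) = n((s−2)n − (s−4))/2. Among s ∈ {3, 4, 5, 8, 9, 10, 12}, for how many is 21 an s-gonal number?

s = 3: P(3, 6) = 21. ✓
s = 4: P(4, 4) = 16 and P(4, 5) = 25; 21 is not s-gonal.
s = 5: P(5, 3) = 12 and P(5, 4) = 22; 21 is not s-gonal.
s = 8: P(8, 3) = 21. ✓
s = 9: P(9, 2) = 9 and P(9, 3) = 24; 21 is not s-gonal.
s = 10: P(10, 2) = 10 and P(10, 3) = 27; 21 is not s-gonal.
s = 12: P(12, 2) = 12 and P(12, 3) = 33; 21 is not s-gonal.
Hits: s ∈ {3, 8} → 2.

2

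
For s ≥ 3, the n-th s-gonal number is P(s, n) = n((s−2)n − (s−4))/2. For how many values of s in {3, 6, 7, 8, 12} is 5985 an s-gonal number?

s = 3: P(3, 108) = 5886 and P(3, 109) = 5995; 5985 is not s-gonal.
s = 6: P(6, 54) = 5778 and P(6, 55) = 5995; 5985 is not s-gonal.
s = 7: P(7, 49) = 5929 and P(7, 50) = 6175; 5985 is not s-gonal.
s = 8: P(8, 45) = 5985. ✓
s = 12: P(12, 35) = 5985. ✓
Hits: s ∈ {8, 12} → 2.

2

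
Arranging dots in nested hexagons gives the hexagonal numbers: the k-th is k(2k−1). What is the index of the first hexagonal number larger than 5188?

52

Solve n(2n−1) > 5188 for integer n.
The largest n with value ≤ 5188 is 51 (since 5151 ≤ 5188 < 5356), so the first above is n = 52, value 5356.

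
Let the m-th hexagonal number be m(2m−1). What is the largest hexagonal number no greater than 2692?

2556

Solve n(2n−1) ≤ 2692 for integer n.
n = 36 gives 2556 ≤ 2692, while n = 37 gives 2701 > 2692; so the answer is 2556.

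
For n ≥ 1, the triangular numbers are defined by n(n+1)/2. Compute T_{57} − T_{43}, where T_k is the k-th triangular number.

57·58/2 = 1653 and 43·44/2 = 946.
Difference: 1653 − 946 = 707.

707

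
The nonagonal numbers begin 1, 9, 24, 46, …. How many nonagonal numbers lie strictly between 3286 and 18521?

42

The n-th nonagonal number is n(7n−5)/2.
Smallest index with value > 3286: n = 32 (giving 3504).
Largest index with value < 18521: n = 73 (giving 18469).
Indices 32 through 73: 42 terms.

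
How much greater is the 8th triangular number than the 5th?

8·9/2 = 36 and 5·6/2 = 15.
Difference: 36 − 15 = 21.

21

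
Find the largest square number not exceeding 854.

Solve n² ≤ 854 for integer n.
n = 29 gives 841 ≤ 854, while n = 30 gives 900 > 854; so the answer is 841.

841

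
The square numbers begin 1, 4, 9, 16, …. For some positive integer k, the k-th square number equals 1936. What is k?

44

We need n² = 1936, so n = √1936 = 44.
Check: 44² = 1936. ✓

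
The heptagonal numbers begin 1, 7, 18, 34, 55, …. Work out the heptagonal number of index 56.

7756

The 56th heptagonal number is n(5n−3)/2 with n = 56.
56·(5·56 − 3)/2 = 56·277/2 = 7756.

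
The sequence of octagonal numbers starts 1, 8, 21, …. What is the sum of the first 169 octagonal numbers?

Σ i(3i−2) = 3Σi² − 2Σi over i = 1..169.
Σi = 14365 and Σi² = 1623245.
3·1623245 − 2·14365 = 4841005.

4841005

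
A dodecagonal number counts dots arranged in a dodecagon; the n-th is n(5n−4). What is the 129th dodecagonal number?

82689

129·(5·129 − 4) = 129·641 = 82689.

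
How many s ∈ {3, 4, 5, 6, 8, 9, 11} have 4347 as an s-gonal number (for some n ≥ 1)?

1

s = 3: P(3, 92) = 4278 and P(3, 93) = 4371; 4347 is not s-gonal.
s = 4: P(4, 65) = 4225 and P(4, 66) = 4356; 4347 is not s-gonal.
s = 5: P(5, 54) = 4347. ✓
s = 6: P(6, 46) = 4186 and P(6, 47) = 4371; 4347 is not s-gonal.
s = 8: P(8, 38) = 4256 and P(8, 39) = 4485; 4347 is not s-gonal.
s = 9: P(9, 35) = 4200 and P(9, 36) = 4446; 4347 is not s-gonal.
s = 11: P(11, 31) = 4216 and P(11, 32) = 4496; 4347 is not s-gonal.
Hits: s ∈ {5} → 1.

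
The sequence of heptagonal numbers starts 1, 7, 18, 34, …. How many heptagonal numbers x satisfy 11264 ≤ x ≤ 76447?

The n-th heptagonal number is n(5n−3)/2.
Smallest index with value ≥ 11264: n = 68 (giving 11458).
Largest index with value ≤ 76447: n = 175 (giving 76300).
Indices 68 through 175: 108 terms.

108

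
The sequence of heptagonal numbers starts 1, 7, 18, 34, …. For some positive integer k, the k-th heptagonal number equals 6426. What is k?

Set n(5n−3)/2 = 6426, giving 5n² − 3n − 12852 = 0.
The discriminant is 9 + 40·6426 = 257049, and √257049 = 507.
So n = (3 + 507) / 10 = 510/10 = 51.

51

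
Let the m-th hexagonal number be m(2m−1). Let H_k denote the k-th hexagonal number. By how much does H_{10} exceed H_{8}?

70

10·(2·10 − 1) = 190 and 8·(2·8 − 1) = 120.
Difference: 190 − 120 = 70.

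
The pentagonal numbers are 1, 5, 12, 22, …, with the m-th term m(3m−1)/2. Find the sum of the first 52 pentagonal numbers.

Σ i(3i−1)/2 = (3Σi² − Σi) / 2 over i = 1..52.
Σi = 1378 and Σi² = 48230.
(3·48230 − 1·1378) / 2 = 143312/2 = 71656.

71656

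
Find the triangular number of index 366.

67161

The 366th triangular number is n(n+1)/2 with n = 366.
366·367/2 = 134322/2 = 67161.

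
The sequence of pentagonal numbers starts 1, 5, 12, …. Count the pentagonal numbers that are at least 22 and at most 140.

6

The n-th pentagonal number is n(3n−1)/2.
Smallest index with value ≥ 22: n = 4 (giving 22).
Largest index with value ≤ 140: n = 9 (giving 117).
Indices 4 through 9: 6 terms.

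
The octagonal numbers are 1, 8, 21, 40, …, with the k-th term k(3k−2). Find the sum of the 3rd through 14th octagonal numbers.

Σ i(3i−2) = 3Σi² − 2Σi over i = 3..14.
Σi = 105 − 3 = 102 and Σi² = 1015 − 5 = 1010.
3·1010 − 2·102 = 2826.

2826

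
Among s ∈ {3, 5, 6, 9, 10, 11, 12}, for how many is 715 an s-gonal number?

s = 3: P(3, 37) = 703 and P(3, 38) = 741; 715 is not s-gonal.
s = 5: P(5, 22) = 715. ✓
s = 6: P(6, 19) = 703 and P(6, 20) = 780; 715 is not s-gonal.
s = 9: P(9, 14) = 651 and P(9, 15) = 750; 715 is not s-gonal.
s = 10: P(10, 13) = 637 and P(10, 14) = 742; 715 is not s-gonal.
s = 11: P(11, 13) = 715. ✓
s = 12: P(12, 12) = 672 and P(12, 13) = 793; 715 is not s-gonal.
Hits: s ∈ {5, 11} → 2.

2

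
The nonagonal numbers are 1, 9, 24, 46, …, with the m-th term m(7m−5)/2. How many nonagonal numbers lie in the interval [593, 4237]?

22

The n-th nonagonal number is n(7n−5)/2.
Smallest index with value ≥ 593: n = 14 (giving 651).
Largest index with value ≤ 4237: n = 35 (giving 4200).
Indices 14 through 35: 22 terms.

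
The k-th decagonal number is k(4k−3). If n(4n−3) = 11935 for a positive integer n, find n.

55

Set n(4n−3) = 11935, giving 4n² − 3n − 11935 = 0.
So n = (3 + 437) / 8 = 440/8 = 55.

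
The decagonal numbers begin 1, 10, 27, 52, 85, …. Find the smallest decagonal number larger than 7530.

Solve n(4n−3) > 7530 for integer n.
The largest n with value ≤ 7530 is 43 (since 7267 ≤ 7530 < 7612), so the first above is n = 44, value 7612.

7612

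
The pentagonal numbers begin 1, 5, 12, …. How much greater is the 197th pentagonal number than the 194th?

1758

197·(3·197 − 1)/2 = 58115 and 194·(3·194 − 1)/2 = 56357.
Difference: 58115 − 56357 = 1758.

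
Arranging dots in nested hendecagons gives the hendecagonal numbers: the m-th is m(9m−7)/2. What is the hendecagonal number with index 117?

The 117th hendecagonal number is n(9n−7)/2 with n = 117.
117·(9·117 − 7)/2 = 117·1046/2 = 117·523 = 61191.

61191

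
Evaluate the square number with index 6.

The 6th square number is n² with n = 6.
6² = 36.

36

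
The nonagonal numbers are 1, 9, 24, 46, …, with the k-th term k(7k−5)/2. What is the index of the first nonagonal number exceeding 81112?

Solve n(7n−5)/2 > 81112 for integer n.
The largest n with value ≤ 81112 is 152 (since 80484 ≤ 81112 < 81549), so the first above is n = 153, value 81549.

153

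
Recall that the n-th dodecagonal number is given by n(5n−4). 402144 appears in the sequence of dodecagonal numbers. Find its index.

Set n(5n−4) = 402144, giving 5n² − 4n − 402144 = 0.
So n = (4 + 2836) / 10 = 2840/10 = 284.

284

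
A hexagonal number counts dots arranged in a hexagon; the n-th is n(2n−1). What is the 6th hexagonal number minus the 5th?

21

Consecutive hexagonal numbers differ by 4n − 3: here 4·6 − 3 = 21.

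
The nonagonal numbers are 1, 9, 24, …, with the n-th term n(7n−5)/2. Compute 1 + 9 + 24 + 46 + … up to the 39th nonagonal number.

69940

Σ i(7i−5)/2 = (7Σi² − 5Σi) / 2 over i = 1..39.
Σi = 780 and Σi² = 20540.
(7·20540 − 5·780) / 2 = 139880/2 = 69940.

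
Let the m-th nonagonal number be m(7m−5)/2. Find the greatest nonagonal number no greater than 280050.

Solve n(7n−5)/2 ≤ 280050 for integer n.
n = 283 gives 279604 ≤ 280050, while n = 284 gives 281586 > 280050; so the answer is 279604.

279604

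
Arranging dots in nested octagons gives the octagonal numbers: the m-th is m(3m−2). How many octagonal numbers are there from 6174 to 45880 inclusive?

79

The n-th octagonal number is n(3n−2).
Smallest index with value ≥ 6174: n = 46 (giving 6256).
Largest index with value ≤ 45880: n = 124 (giving 45880).
Indices 46 through 124: 79 terms.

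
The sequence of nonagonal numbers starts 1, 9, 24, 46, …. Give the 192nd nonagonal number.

128544

192·(7·192 − 5)/2 = 192·1339/2 = 128544.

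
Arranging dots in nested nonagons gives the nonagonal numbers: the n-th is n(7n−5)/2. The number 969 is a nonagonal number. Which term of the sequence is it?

17

Set n(7n−5)/2 = 969, giving 7n² − 5n − 1938 = 0.
The discriminant is 25 + 56·969 = 54289, and √54289 = 233.
So n = (5 + 233) / 14 = 238/14 = 17.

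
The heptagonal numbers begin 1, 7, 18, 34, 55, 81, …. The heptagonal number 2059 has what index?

Set n(5n−3)/2 = 2059, giving 5n² − 3n − 4118 = 0.
So n = (3 + 287) / 10 = 290/10 = 29.

29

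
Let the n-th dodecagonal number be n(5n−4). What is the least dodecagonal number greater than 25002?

25632

Solve n(5n−4) > 25002 for integer n.
The largest n with value ≤ 25002 is 71 (since 24921 ≤ 25002 < 25632), so the first above is n = 72, value 25632.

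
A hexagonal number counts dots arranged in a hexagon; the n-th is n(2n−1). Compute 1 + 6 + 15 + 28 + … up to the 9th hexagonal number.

Σ i(2i−1) = 2Σi² − Σi over i = 1..9.
Σi = 45 and Σi² = 285.
2·285 − 1·45 = 525.

525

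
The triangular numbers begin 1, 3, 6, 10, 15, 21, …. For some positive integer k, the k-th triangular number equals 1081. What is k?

Set n(n+1)/2 = 1081, giving n² + n − 2162 = 0.
The discriminant is 1 + 8·1081 = 8649, and √8649 = 93.
So n = (-1 + 93) / 2 = 92/2 = 46.
Check: 46·47/2 = 1081. ✓

46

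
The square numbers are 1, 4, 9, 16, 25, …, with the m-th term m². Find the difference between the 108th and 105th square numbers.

639

108² = 11664 and 105² = 11025.
Difference: 11664 − 11025 = 639.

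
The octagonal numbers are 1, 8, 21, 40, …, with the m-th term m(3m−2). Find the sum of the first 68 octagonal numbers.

316710

Σ i(3i−2) = 3Σi² − 2Σi over i = 1..68.
Σi = 2346 and Σi² = 107134.
3·107134 − 2·2346 = 316710.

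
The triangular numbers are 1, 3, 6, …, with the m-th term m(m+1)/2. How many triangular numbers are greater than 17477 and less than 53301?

139

The n-th triangular number is n(n+1)/2.
Smallest index with value > 17477: n = 187 (giving 17578).
Largest index with value < 53301: n = 325 (giving 52975).
Indices 187 through 325: 139 terms.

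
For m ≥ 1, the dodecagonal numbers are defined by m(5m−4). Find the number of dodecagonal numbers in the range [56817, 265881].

125

The n-th dodecagonal number is n(5n−4).
Smallest index with value ≥ 56817: n = 107 (giving 56817).
Largest index with value ≤ 265881: n = 231 (giving 265881).
Indices 107 through 231: 125 terms.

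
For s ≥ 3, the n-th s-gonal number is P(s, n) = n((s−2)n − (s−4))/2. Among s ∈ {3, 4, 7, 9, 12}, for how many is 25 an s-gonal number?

s = 3: P(3, 6) = 21 and P(3, 7) = 28; 25 is not s-gonal.
s = 4: P(4, 5) = 25. ✓
s = 7: P(7, 3) = 18 and P(7, 4) = 34; 25 is not s-gonal.
s = 9: P(9, 3) = 24 and P(9, 4) = 46; 25 is not s-gonal.
s = 12: P(12, 2) = 12 and P(12, 3) = 33; 25 is not s-gonal.
Hits: s ∈ {4} → 1.

1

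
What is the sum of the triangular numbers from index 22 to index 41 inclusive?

10570

Σ i(i+1)/2 = (Σi² + Σi) / 2 over i = 22..41.
Σi = 861 − 231 = 630 and Σi² = 23821 − 3311 = 20510.
(1·20510 + 1·630) / 2 = 21140/2 = 10570.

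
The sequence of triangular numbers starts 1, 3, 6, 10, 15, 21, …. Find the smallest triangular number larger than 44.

45

Solve n(n+1)/2 > 44 for integer n.
The largest n with value ≤ 44 is 8 (since 36 ≤ 44 < 45), so the first above is n = 9, value 45.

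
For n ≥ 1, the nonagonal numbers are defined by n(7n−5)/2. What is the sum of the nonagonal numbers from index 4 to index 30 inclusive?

Σ i(7i−5)/2 = (7Σi² − 5Σi) / 2 over i = 4..30.
Σi = 465 − 6 = 459 and Σi² = 9455 − 14 = 9441.
(7·9441 − 5·459) / 2 = 63792/2 = 31896.

31896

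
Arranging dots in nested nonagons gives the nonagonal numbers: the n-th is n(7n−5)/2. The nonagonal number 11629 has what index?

58

Set n(7n−5)/2 = 11629, giving 7n² − 5n − 23258 = 0.
So n = (5 + 807) / 14 = 812/14 = 58.
Check: 58·(7·58 − 5)/2 = 11629. ✓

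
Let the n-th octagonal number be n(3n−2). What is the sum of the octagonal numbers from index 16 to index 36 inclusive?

Σ i(3i−2) = 3Σi² − 2Σi over i = 16..36.
Σi = 666 − 120 = 546 and Σi² = 16206 − 1240 = 14966.
3·14966 − 2·546 = 43806.

43806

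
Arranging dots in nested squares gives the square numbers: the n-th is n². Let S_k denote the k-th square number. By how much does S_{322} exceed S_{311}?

322² = 103684 and 311² = 96721.
Difference: 103684 − 96721 = 6963.

6963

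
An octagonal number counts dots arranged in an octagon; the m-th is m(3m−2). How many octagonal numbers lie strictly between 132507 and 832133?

The n-th octagonal number is n(3n−2).
Smallest index with value > 132507: n = 211 (giving 133141).
Largest index with value < 832133: n = 526 (giving 828976).
Indices 211 through 526: 316 terms.

316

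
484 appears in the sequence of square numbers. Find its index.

22

We need n² = 484, so n = √484 = 22.
Check: 22² = 484. ✓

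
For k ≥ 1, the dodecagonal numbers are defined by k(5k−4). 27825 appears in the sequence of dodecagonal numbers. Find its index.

75

Set n(5n−4) = 27825, giving 5n² − 4n − 27825 = 0.
The discriminant is 16 + 20·27825 = 556516, and √556516 = 746.
So n = (4 + 746) / 10 = 750/10 = 75.
Check: 75·(5·75 − 4) = 27825. ✓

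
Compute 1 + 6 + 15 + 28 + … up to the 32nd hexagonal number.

Σ i(2i−1) = 2Σi² − Σi over i = 1..32.
Σi = 528 and Σi² = 11440.
2·11440 − 1·528 = 22352.

22352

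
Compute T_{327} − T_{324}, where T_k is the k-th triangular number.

327·328/2 = 53628 and 324·325/2 = 52650.
Difference: 53628 − 52650 = 978.

978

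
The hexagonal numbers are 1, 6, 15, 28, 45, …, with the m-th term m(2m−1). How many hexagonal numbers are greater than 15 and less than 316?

9

The n-th hexagonal number is n(2n−1).
Smallest index with value > 15: n = 4 (giving 28).
Largest index with value < 316: n = 12 (giving 276).
Indices 4 through 12: 9 terms.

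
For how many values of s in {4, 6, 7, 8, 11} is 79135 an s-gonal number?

s = 4: P(4, 281) = 78961 and P(4, 282) = 79524; 79135 is not s-gonal.
s = 6: P(6, 199) = 79003 and P(6, 200) = 79800; 79135 is not s-gonal.
s = 7: P(7, 178) = 78943 and P(7, 179) = 79834; 79135 is not s-gonal.
s = 8: P(8, 162) = 78408 and P(8, 163) = 79381; 79135 is not s-gonal.
s = 11: P(11, 133) = 79135. ✓
Hits: s ∈ {11} → 1.

1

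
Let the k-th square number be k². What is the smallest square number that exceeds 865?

900

Solve n² > 865 for integer n.
The largest n with value ≤ 865 is 29 (since 841 ≤ 865 < 900), so the first above is n = 30, value 900.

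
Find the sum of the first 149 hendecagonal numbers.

4972875

Σ i(9i−7)/2 = (9Σi² − 7Σi) / 2 over i = 1..149.
Σi = 11175 and Σi² = 1113775.
(9·1113775 − 7·11175) / 2 = 9945750/2 = 4972875.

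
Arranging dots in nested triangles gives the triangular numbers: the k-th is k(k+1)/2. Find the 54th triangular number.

The 54th triangular number is n(n+1)/2 with n = 54.
54·55/2 = 2970/2 = 1485.

1485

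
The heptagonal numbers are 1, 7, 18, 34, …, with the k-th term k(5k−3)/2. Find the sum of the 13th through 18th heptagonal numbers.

Σ i(5i−3)/2 = (5Σi² − 3Σi) / 2 over i = 13..18.
Σi = 171 − 78 = 93 and Σi² = 2109 − 650 = 1459.
(5·1459 − 3·93) / 2 = 7016/2 = 3508.

3508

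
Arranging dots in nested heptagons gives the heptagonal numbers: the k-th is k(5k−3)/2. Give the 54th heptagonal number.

54·(5·54 − 3)/2 = 54·267/2 = 7209.

7209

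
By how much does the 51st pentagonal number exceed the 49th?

299

51·(3·51 − 1)/2 = 3876 and 49·(3·49 − 1)/2 = 3577.
Difference: 3876 − 3577 = 299.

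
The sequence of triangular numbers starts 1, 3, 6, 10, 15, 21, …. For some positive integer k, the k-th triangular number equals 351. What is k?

Set n(n+1)/2 = 351, giving n² + n − 702 = 0.
The discriminant is 1 + 8·351 = 2809, and √2809 = 53.
So n = (-1 + 53) / 2 = 52/2 = 26.
Check: 26·27/2 = 351. ✓

26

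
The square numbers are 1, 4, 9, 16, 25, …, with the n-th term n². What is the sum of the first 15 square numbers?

1240

Σ_{i=1}^{15} i² = 15·16·31/6 = 1240.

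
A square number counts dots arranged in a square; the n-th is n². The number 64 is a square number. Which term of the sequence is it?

8

We need n² = 64, so n = √64 = 8.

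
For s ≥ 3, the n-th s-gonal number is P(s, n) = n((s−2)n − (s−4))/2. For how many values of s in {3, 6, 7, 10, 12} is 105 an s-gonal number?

s = 3: P(3, 14) = 105. ✓
s = 6: P(6, 7) = 91 and P(6, 8) = 120; 105 is not s-gonal.
s = 7: P(7, 6) = 81 and P(7, 7) = 112; 105 is not s-gonal.
s = 10: P(10, 5) = 85 and P(10, 6) = 126; 105 is not s-gonal.
s = 12: P(12, 5) = 105. ✓
Hits: s ∈ {3, 12} → 2.

2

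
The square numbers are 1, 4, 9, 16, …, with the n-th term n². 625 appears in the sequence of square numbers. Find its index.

We need n² = 625, so n = √625 = 25.
Check: 25² = 625. ✓

25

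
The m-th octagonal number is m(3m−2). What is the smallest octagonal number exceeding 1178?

Solve n(3n−2) > 1178 for integer n.
The largest n with value ≤ 1178 is 20 (since 1160 ≤ 1178 < 1281), so the first above is n = 21, value 1281.

1281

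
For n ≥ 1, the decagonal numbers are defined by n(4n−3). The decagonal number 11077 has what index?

53

Set n(4n−3) = 11077, giving 4n² − 3n − 11077 = 0.
The discriminant is 9 + 16·11077 = 177241, and √177241 = 421.
So n = (3 + 421) / 8 = 424/8 = 53.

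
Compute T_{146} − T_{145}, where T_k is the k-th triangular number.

146

Consecutive triangular numbers differ by n: T_{146} − T_{145} = 146.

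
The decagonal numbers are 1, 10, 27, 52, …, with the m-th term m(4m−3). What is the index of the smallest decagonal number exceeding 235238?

243

Solve n(4n−3) > 235238 for integer n.
The largest n with value ≤ 235238 is 242 (since 233530 ≤ 235238 < 235467), so the first above is n = 243, value 235467.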